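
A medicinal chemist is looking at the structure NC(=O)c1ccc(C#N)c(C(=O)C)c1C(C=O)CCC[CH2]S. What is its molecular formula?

Walk through each heavy atom and fill implicit hydrogens from standard valence (C 4, N 3, O 2, S 2, halogen 1); for lowercase aromatic atoms, an aromatic c carries 1 H when it has two neighbours and 0 H with three, and aromatic n carries 0 H:
  atom 1: N, bond orders sum to 1 (valence 3) → 2 H
  atom 2: C, bond orders sum to 4 (valence 4) → 0 H
  atom 3: O, bond orders sum to 2 (valence 2) → 0 H
  atom 4: aromatic c, 3 neighbours → 0 H
  atom 5: aromatic c, 2 neighbours → 1 H
  atom 6: aromatic c, 2 neighbours → 1 H
  atom 7: aromatic c, 3 neighbours → 0 H
  atom 8: C, bond orders sum to 4 (valence 4) → 0 H
  atom 9: N, bond orders sum to 3 (valence 3) → 0 H
  atom 10: aromatic c, 3 neighbours → 0 H
  atom 11: C, bond orders sum to 4 (valence 4) → 0 H
  atom 12: O, bond orders sum to 2 (valence 2) → 0 H
  atom 13: C, bond orders sum to 1 (valence 4) → 3 H
  atom 14: aromatic c, 3 neighbours → 0 H
  atom 15: C, bond orders sum to 3 (valence 4) → 1 H
  atom 16: C, bond orders sum to 3 (valence 4) → 1 H
  atom 17: O, bond orders sum to 2 (valence 2) → 0 H
  atom 18: C, bond orders sum to 2 (valence 4) → 2 H
  atom 19: C, bond orders sum to 2 (valence 4) → 2 H
  atom 20: C, bond orders sum to 2 (valence 4) → 2 H
  atom 21: C with explicit H count 2
  atom 22: S, bond orders sum to 1 (valence 2) → 1 H
Totals → C:16, H:18, N:2, O:3, S:1.
In Hill order: C16H18N2O3S.

C16H18N2O3S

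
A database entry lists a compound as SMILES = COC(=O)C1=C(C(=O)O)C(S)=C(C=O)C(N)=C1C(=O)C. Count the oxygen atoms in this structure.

6

Scan the SMILES for O atoms (remember two-letter symbols like Cl and Br are single atoms).
Oxygen count: 6.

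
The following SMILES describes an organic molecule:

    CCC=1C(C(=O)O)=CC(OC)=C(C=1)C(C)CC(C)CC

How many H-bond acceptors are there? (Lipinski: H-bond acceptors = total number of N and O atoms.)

3

N atoms: 0; O atoms: 3.
Lipinski HBA = 0 + 3 = 3.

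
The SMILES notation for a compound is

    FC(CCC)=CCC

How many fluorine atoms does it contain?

1

Scan the SMILES for F atoms (remember two-letter symbols like Cl and Br are single atoms).
Fluorine count: 1.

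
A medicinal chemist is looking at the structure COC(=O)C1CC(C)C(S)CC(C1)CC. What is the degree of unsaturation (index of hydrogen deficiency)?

2

Degree of unsaturation = (number of rings) + (number of π bonds).
Ring closures in the SMILES: 1.
π bonds: 1 double bond (each 1 DoU) → 1 DoU from unsaturation.
Total DoU = 1 + 1 = 2.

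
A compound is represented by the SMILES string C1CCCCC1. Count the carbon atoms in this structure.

6

Count every carbon token in the SMILES (each C, including those in ring-closure positions and inside branches).
Carbon count: 6.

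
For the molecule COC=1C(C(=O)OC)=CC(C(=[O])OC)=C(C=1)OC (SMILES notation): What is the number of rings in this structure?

In SMILES, each pair of matching ring-closure digits denotes one ring-closing bond; the number of such bonds equals the number of independent rings.
Ring-closure bonds here: 1.

1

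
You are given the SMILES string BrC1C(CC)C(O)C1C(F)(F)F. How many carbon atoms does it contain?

7

Count every carbon token in the SMILES (each C, including those in ring-closure positions and inside branches).
Carbon count: 7.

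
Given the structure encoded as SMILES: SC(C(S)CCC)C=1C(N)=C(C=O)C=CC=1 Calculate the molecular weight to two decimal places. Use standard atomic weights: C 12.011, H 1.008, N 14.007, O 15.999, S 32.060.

First, the molecular formula is C12H17NOS2 (counting implicit H from valence).
  C: 12 × 12.011 = 144.132
  H: 17 × 1.008 = 17.136
  N: 1 × 14.007 = 14.007
  O: 1 × 15.999 = 15.999
  S: 2 × 32.060 = 64.120
Sum: 12×12.011 + 17×1.008 + 1×14.007 + 1×15.999 + 2×32.060 = 255.394 → 255.39 g/mol.

255.39 g/mol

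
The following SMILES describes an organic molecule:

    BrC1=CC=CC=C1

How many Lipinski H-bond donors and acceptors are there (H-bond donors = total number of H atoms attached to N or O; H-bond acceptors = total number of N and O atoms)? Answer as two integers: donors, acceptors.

0, 0

Donors: find every N or O and count the H atoms it carries.
  (no N or O atoms present)
Lipinski HBD = 0.
Acceptors: N atoms = 0, O atoms = 0 → HBA = 0.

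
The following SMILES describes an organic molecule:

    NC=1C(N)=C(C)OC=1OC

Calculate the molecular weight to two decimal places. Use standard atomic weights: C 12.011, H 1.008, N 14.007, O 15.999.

142.16 g/mol

First, the molecular formula is C6H10N2O2 (counting implicit H from valence).
  C: 6 × 12.011 = 72.066
  H: 10 × 1.008 = 10.080
  N: 2 × 14.007 = 28.014
  O: 2 × 15.999 = 31.998
Sum: 6×12.011 + 10×1.008 + 2×14.007 + 2×15.999 = 142.158 → 142.16 g/mol.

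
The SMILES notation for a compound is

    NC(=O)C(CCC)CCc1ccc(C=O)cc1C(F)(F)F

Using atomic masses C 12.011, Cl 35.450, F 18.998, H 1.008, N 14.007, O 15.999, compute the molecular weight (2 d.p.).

301.31 g/mol

First, the molecular formula is C15H18F3NO2 (counting implicit H from valence).
  C: 15 × 12.011 = 180.165
  F: 3 × 18.998 = 56.994
  H: 18 × 1.008 = 18.144
  N: 1 × 14.007 = 14.007
  O: 2 × 15.999 = 31.998
Sum: 15×12.011 + 3×18.998 + 18×1.008 + 1×14.007 + 2×15.999 = 301.308 → 301.31 g/mol.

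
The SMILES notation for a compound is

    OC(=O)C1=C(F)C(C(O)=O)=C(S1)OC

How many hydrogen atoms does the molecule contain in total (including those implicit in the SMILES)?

Walk through each heavy atom and fill implicit hydrogens from standard valence (C 4, N 3, O 2, S 2, halogen 1):
  atom 1: O, bond orders sum to 1 (valence 2) → 1 H
  atom 2: C, bond orders sum to 4 (valence 4) → 0 H
  atom 3: O, bond orders sum to 2 (valence 2) → 0 H
  atom 4: C, bond orders sum to 4 (valence 4) → 0 H
  atom 5: C, bond orders sum to 4 (valence 4) → 0 H
  atom 6: F (halogen, monovalent) → 0 H
  atom 7: C, bond orders sum to 4 (valence 4) → 0 H
  atom 8: C, bond orders sum to 4 (valence 4) → 0 H
  atom 9: O, bond orders sum to 1 (valence 2) → 1 H
  atom 10: O, bond orders sum to 2 (valence 2) → 0 H
  atom 11: C, bond orders sum to 4 (valence 4) → 0 H
  atom 12: S, bond orders sum to 2 (valence 2) → 0 H
  atom 13: O, bond orders sum to 2 (valence 2) → 0 H
  atom 14: C, bond orders sum to 1 (valence 4) → 3 H
Total hydrogens: 5.

5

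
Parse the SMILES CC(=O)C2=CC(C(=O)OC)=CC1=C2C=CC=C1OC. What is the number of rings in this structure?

In SMILES, each pair of matching ring-closure digits denotes one ring-closing bond; the number of such bonds equals the number of independent rings.
Ring-closure bonds here: 2.

2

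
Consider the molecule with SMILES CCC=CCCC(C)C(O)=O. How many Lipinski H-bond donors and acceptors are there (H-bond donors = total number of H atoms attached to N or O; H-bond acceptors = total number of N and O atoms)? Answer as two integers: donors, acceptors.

Donors: find every N or O and count the H atoms it carries.
  atom 10 (O): bond orders sum to 1 → 1 H
  atom 11 (O): bond orders sum to 2 → 0 H
Lipinski HBD = 1.
Acceptors: N atoms = 0, O atoms = 2 → HBA = 2.

1, 2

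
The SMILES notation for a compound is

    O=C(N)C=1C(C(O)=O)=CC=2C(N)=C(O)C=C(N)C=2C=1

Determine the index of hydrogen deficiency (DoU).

9

Degree of unsaturation = (number of rings) + (number of π bonds).
Ring closures in the SMILES: 2.
π bonds: 7 double bonds (each 1 DoU) → 7 DoU from unsaturation.
Total DoU = 2 + 7 = 9.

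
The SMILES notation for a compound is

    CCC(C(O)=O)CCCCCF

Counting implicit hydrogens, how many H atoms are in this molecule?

17

Walk through each heavy atom and fill implicit hydrogens from standard valence (C 4, N 3, O 2, S 2, halogen 1):
  atom 1: C, bond orders sum to 1 (valence 4) → 3 H
  atom 2: C, bond orders sum to 2 (valence 4) → 2 H
  atom 3: C, bond orders sum to 3 (valence 4) → 1 H
  atom 4: C, bond orders sum to 4 (valence 4) → 0 H
  atom 5: O, bond orders sum to 1 (valence 2) → 1 H
  atom 6: O, bond orders sum to 2 (valence 2) → 0 H
  atom 7: C, bond orders sum to 2 (valence 4) → 2 H
  atom 8: C, bond orders sum to 2 (valence 4) → 2 H
  atom 9: C, bond orders sum to 2 (valence 4) → 2 H
  atom 10: C, bond orders sum to 2 (valence 4) → 2 H
  atom 11: C, bond orders sum to 2 (valence 4) → 2 H
  atom 12: F (halogen, monovalent) → 0 H
Total hydrogens: 17.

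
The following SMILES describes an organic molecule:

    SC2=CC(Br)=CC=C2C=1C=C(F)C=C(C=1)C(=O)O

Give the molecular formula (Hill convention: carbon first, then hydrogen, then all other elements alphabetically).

C13H8BrFO2S

Walk through each heavy atom and fill implicit hydrogens from standard valence (C 4, N 3, O 2, S 2, halogen 1):
  atom 1: S, bond orders sum to 1 (valence 2) → 1 H
  atom 2: C, bond orders sum to 4 (valence 4) → 0 H
  atom 3: C, bond orders sum to 3 (valence 4) → 1 H
  atom 4: C, bond orders sum to 4 (valence 4) → 0 H
  atom 5: Br (halogen, monovalent) → 0 H
  atom 6: C, bond orders sum to 3 (valence 4) → 1 H
  atom 7: C, bond orders sum to 3 (valence 4) → 1 H
  atom 8: C, bond orders sum to 4 (valence 4) → 0 H
  atom 9: C, bond orders sum to 4 (valence 4) → 0 H
  atom 10: C, bond orders sum to 3 (valence 4) → 1 H
  atom 11: C, bond orders sum to 4 (valence 4) → 0 H
  atom 12: F (halogen, monovalent) → 0 H
  atom 13: C, bond orders sum to 3 (valence 4) → 1 H
  atom 14: C, bond orders sum to 4 (valence 4) → 0 H
  atom 15: C, bond orders sum to 3 (valence 4) → 1 H
  atom 16: C, bond orders sum to 4 (valence 4) → 0 H
  atom 17: O, bond orders sum to 2 (valence 2) → 0 H
  atom 18: O, bond orders sum to 1 (valence 2) → 1 H
Totals → C:13, H:8, Br:1, F:1, O:2, S:1.
In Hill order: C13H8BrFO2S.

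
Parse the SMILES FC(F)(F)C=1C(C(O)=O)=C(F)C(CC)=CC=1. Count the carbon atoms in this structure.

10

Count every carbon token in the SMILES (each C, including those in ring-closure positions and inside branches).
Carbon count: 10.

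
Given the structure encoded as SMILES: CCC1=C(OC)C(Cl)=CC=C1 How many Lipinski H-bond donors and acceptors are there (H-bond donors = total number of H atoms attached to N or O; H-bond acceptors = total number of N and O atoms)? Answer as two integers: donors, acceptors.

Donors: find every N or O and count the H atoms it carries.
  atom 5 (O): bond orders sum to 2 → 0 H
Lipinski HBD = 0.
Acceptors: N atoms = 0, O atoms = 1 → HBA = 1.

0, 1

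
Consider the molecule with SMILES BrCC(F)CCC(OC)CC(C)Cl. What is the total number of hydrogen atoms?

17

Walk through each heavy atom and fill implicit hydrogens from standard valence (C 4, N 3, O 2, S 2, halogen 1):
  atom 1: Br (halogen, monovalent) → 0 H
  atom 2: C, bond orders sum to 2 (valence 4) → 2 H
  atom 3: C, bond orders sum to 3 (valence 4) → 1 H
  atom 4: F (halogen, monovalent) → 0 H
  atom 5: C, bond orders sum to 2 (valence 4) → 2 H
  atom 6: C, bond orders sum to 2 (valence 4) → 2 H
  atom 7: C, bond orders sum to 3 (valence 4) → 1 H
  atom 8: O, bond orders sum to 2 (valence 2) → 0 H
  atom 9: C, bond orders sum to 1 (valence 4) → 3 H
  atom 10: C, bond orders sum to 2 (valence 4) → 2 H
  atom 11: C, bond orders sum to 3 (valence 4) → 1 H
  atom 12: C, bond orders sum to 1 (valence 4) → 3 H
  atom 13: Cl (halogen, monovalent) → 0 H
Total hydrogens: 17.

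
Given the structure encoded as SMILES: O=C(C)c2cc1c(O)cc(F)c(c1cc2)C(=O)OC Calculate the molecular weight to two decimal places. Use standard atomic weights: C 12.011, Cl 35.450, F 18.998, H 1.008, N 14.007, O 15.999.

First, the molecular formula is C14H11FO4 (counting implicit H from valence).
  C: 14 × 12.011 = 168.154
  F: 1 × 18.998 = 18.998
  H: 11 × 1.008 = 11.088
  O: 4 × 15.999 = 63.996
Sum: 14×12.011 + 1×18.998 + 11×1.008 + 4×15.999 = 262.236 → 262.24 g/mol.

262.24 g/mol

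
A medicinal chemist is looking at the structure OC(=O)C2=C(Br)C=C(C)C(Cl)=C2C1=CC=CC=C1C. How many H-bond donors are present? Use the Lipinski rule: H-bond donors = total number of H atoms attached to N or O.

1

Donors: find every N or O and count the H atoms it carries.
  atom 1 (O): bond orders sum to 1 → 1 H
  atom 3 (O): bond orders sum to 2 → 0 H
Lipinski HBD = 1.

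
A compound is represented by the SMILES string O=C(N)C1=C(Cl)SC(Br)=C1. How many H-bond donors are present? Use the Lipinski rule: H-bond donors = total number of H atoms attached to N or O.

2

Donors: find every N or O and count the H atoms it carries.
  atom 1 (O): bond orders sum to 2 → 0 H
  atom 3 (N): bond orders sum to 1 → 2 H
Lipinski HBD = 2.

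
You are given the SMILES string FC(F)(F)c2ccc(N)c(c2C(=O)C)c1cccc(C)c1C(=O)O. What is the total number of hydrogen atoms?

14

Walk through each heavy atom and fill implicit hydrogens from standard valence (C 4, N 3, O 2, S 2, halogen 1); for lowercase aromatic atoms, an aromatic c carries 1 H when it has two neighbours and 0 H with three, and aromatic n carries 0 H:
  atom 1: F (halogen, monovalent) → 0 H
  atom 2: C, bond orders sum to 4 (valence 4) → 0 H
  atom 3: F (halogen, monovalent) → 0 H
  atom 4: F (halogen, monovalent) → 0 H
  atom 5: aromatic c, 3 neighbours → 0 H
  atom 6: aromatic c, 2 neighbours → 1 H
  atom 7: aromatic c, 2 neighbours → 1 H
  atom 8: aromatic c, 3 neighbours → 0 H
  atom 9: N, bond orders sum to 1 (valence 3) → 2 H
  atom 10: aromatic c, 3 neighbours → 0 H
  atom 11: aromatic c, 3 neighbours → 0 H
  atom 12: C, bond orders sum to 4 (valence 4) → 0 H
  atom 13: O, bond orders sum to 2 (valence 2) → 0 H
  atom 14: C, bond orders sum to 1 (valence 4) → 3 H
  atom 15: aromatic c, 3 neighbours → 0 H
  atom 16: aromatic c, 2 neighbours → 1 H
  atom 17: aromatic c, 2 neighbours → 1 H
  atom 18: aromatic c, 2 neighbours → 1 H
  atom 19: aromatic c, 3 neighbours → 0 H
  atom 20: C, bond orders sum to 1 (valence 4) → 3 H
  atom 21: aromatic c, 3 neighbours → 0 H
  atom 22: C, bond orders sum to 4 (valence 4) → 0 H
  atom 23: O, bond orders sum to 2 (valence 2) → 0 H
  atom 24: O, bond orders sum to 1 (valence 2) → 1 H
Total hydrogens: 14.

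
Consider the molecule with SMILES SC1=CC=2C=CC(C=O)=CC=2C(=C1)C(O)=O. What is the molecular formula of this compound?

Walk through each heavy atom and fill implicit hydrogens from standard valence (C 4, N 3, O 2, S 2, halogen 1):
  atom 1: S, bond orders sum to 1 (valence 2) → 1 H
  atom 2: C, bond orders sum to 4 (valence 4) → 0 H
  atom 3: C, bond orders sum to 3 (valence 4) → 1 H
  atom 4: C, bond orders sum to 4 (valence 4) → 0 H
  atom 5: C, bond orders sum to 3 (valence 4) → 1 H
  atom 6: C, bond orders sum to 3 (valence 4) → 1 H
  atom 7: C, bond orders sum to 4 (valence 4) → 0 H
  atom 8: C, bond orders sum to 3 (valence 4) → 1 H
  atom 9: O, bond orders sum to 2 (valence 2) → 0 H
  atom 10: C, bond orders sum to 3 (valence 4) → 1 H
  atom 11: C, bond orders sum to 4 (valence 4) → 0 H
  atom 12: C, bond orders sum to 4 (valence 4) → 0 H
  atom 13: C, bond orders sum to 3 (valence 4) → 1 H
  atom 14: C, bond orders sum to 4 (valence 4) → 0 H
  atom 15: O, bond orders sum to 1 (valence 2) → 1 H
  atom 16: O, bond orders sum to 2 (valence 2) → 0 H
Totals → C:12, H:8, O:3, S:1.
In Hill order: C12H8O3S.

C12H8O3S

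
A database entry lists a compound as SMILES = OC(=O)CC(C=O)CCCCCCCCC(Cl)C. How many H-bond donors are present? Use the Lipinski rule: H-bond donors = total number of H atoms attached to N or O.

Donors: find every N or O and count the H atoms it carries.
  atom 1 (O): bond orders sum to 1 → 1 H
  atom 3 (O): bond orders sum to 2 → 0 H
  atom 7 (O): bond orders sum to 2 → 0 H
Lipinski HBD = 1.

1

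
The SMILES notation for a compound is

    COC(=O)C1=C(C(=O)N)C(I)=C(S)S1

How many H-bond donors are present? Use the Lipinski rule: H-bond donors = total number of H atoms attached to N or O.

Donors: find every N or O and count the H atoms it carries.
  atom 2 (O): bond orders sum to 2 → 0 H
  atom 4 (O): bond orders sum to 2 → 0 H
  atom 8 (O): bond orders sum to 2 → 0 H
  atom 9 (N): bond orders sum to 1 → 2 H
Lipinski HBD = 2.

2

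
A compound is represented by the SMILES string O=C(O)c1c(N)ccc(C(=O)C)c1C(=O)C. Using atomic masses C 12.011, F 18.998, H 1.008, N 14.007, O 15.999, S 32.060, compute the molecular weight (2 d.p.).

First, the molecular formula is C11H11NO4 (counting implicit H from valence).
  C: 11 × 12.011 = 132.121
  H: 11 × 1.008 = 11.088
  N: 1 × 14.007 = 14.007
  O: 4 × 15.999 = 63.996
Sum: 11×12.011 + 11×1.008 + 1×14.007 + 4×15.999 = 221.212 → 221.21 g/mol.

221.21 g/mol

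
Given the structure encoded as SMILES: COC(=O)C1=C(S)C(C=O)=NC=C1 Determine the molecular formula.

Walk through each heavy atom and fill implicit hydrogens from standard valence (C 4, N 3, O 2, S 2, halogen 1):
  atom 1: C, bond orders sum to 1 (valence 4) → 3 H
  atom 2: O, bond orders sum to 2 (valence 2) → 0 H
  atom 3: C, bond orders sum to 4 (valence 4) → 0 H
  atom 4: O, bond orders sum to 2 (valence 2) → 0 H
  atom 5: C, bond orders sum to 4 (valence 4) → 0 H
  atom 6: C, bond orders sum to 4 (valence 4) → 0 H
  atom 7: S, bond orders sum to 1 (valence 2) → 1 H
  atom 8: C, bond orders sum to 4 (valence 4) → 0 H
  atom 9: C, bond orders sum to 3 (valence 4) → 1 H
  atom 10: O, bond orders sum to 2 (valence 2) → 0 H
  atom 11: N, bond orders sum to 3 (valence 3) → 0 H
  atom 12: C, bond orders sum to 3 (valence 4) → 1 H
  atom 13: C, bond orders sum to 3 (valence 4) → 1 H
Totals → C:8, H:7, N:1, O:3, S:1.
In Hill order: C8H7NO3S.

C8H7NO3S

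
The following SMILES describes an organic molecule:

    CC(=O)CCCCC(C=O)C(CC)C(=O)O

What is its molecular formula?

Walk through each heavy atom and fill implicit hydrogens from standard valence (C 4, N 3, O 2, S 2, halogen 1):
  atom 1: C, bond orders sum to 1 (valence 4) → 3 H
  atom 2: C, bond orders sum to 4 (valence 4) → 0 H
  atom 3: O, bond orders sum to 2 (valence 2) → 0 H
  atom 4: C, bond orders sum to 2 (valence 4) → 2 H
  atom 5: C, bond orders sum to 2 (valence 4) → 2 H
  atom 6: C, bond orders sum to 2 (valence 4) → 2 H
  atom 7: C, bond orders sum to 2 (valence 4) → 2 H
  atom 8: C, bond orders sum to 3 (valence 4) → 1 H
  atom 9: C, bond orders sum to 3 (valence 4) → 1 H
  atom 10: O, bond orders sum to 2 (valence 2) → 0 H
  atom 11: C, bond orders sum to 3 (valence 4) → 1 H
  atom 12: C, bond orders sum to 2 (valence 4) → 2 H
  atom 13: C, bond orders sum to 1 (valence 4) → 3 H
  atom 14: C, bond orders sum to 4 (valence 4) → 0 H
  atom 15: O, bond orders sum to 2 (valence 2) → 0 H
  atom 16: O, bond orders sum to 1 (valence 2) → 1 H
Totals → C:12, H:20, O:4.

C12H20O4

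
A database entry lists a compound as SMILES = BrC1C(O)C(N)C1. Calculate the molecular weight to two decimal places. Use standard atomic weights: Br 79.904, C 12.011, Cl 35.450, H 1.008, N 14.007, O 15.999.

166.02 g/mol

First, the molecular formula is C4H8BrNO (counting implicit H from valence).
  Br: 1 × 79.904 = 79.904
  C: 4 × 12.011 = 48.044
  H: 8 × 1.008 = 8.064
  N: 1 × 14.007 = 14.007
  O: 1 × 15.999 = 15.999
Sum: 1×79.904 + 4×12.011 + 8×1.008 + 1×14.007 + 1×15.999 = 166.018 → 166.02 g/mol.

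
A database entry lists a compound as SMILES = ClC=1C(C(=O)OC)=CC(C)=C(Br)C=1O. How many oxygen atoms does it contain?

Scan the SMILES for O atoms (remember two-letter symbols like Cl and Br are single atoms).
Oxygen count: 3.

3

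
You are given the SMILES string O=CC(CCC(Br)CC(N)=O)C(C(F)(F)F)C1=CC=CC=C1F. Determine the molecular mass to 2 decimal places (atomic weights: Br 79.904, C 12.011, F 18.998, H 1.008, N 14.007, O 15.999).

First, the molecular formula is C15H16BrF4NO2 (counting implicit H from valence).
  Br: 1 × 79.904 = 79.904
  C: 15 × 12.011 = 180.165
  F: 4 × 18.998 = 75.992
  H: 16 × 1.008 = 16.128
  N: 1 × 14.007 = 14.007
  O: 2 × 15.999 = 31.998
Sum: 1×79.904 + 15×12.011 + 4×18.998 + 16×1.008 + 1×14.007 + 2×15.999 = 398.194 → 398.19 g/mol.

398.19 g/mol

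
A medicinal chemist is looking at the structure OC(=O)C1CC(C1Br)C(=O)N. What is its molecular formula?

Walk through each heavy atom and fill implicit hydrogens from standard valence (C 4, N 3, O 2, S 2, halogen 1):
  atom 1: O, bond orders sum to 1 (valence 2) → 1 H
  atom 2: C, bond orders sum to 4 (valence 4) → 0 H
  atom 3: O, bond orders sum to 2 (valence 2) → 0 H
  atom 4: C, bond orders sum to 3 (valence 4) → 1 H
  atom 5: C, bond orders sum to 2 (valence 4) → 2 H
  atom 6: C, bond orders sum to 3 (valence 4) → 1 H
  atom 7: C, bond orders sum to 3 (valence 4) → 1 H
  atom 8: Br (halogen, monovalent) → 0 H
  atom 9: C, bond orders sum to 4 (valence 4) → 0 H
  atom 10: O, bond orders sum to 2 (valence 2) → 0 H
  atom 11: N, bond orders sum to 1 (valence 3) → 2 H
Totals → C:6, H:8, Br:1, N:1, O:3.

C6H8BrNO3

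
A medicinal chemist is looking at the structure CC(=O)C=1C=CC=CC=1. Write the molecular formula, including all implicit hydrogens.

C8H8O

Walk through each heavy atom and fill implicit hydrogens from standard valence (C 4, N 3, O 2, S 2, halogen 1):
  atom 1: C, bond orders sum to 1 (valence 4) → 3 H
  atom 2: C, bond orders sum to 4 (valence 4) → 0 H
  atom 3: O, bond orders sum to 2 (valence 2) → 0 H
  atom 4: C, bond orders sum to 4 (valence 4) → 0 H
  atom 5: C, bond orders sum to 3 (valence 4) → 1 H
  atom 6: C, bond orders sum to 3 (valence 4) → 1 H
  atom 7: C, bond orders sum to 3 (valence 4) → 1 H
  atom 8: C, bond orders sum to 3 (valence 4) → 1 H
  atom 9: C, bond orders sum to 3 (valence 4) → 1 H
Totals → C:8, H:8, O:1.
In Hill order: C8H8O.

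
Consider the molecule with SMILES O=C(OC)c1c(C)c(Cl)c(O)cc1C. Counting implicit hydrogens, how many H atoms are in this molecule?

11

Walk through each heavy atom and fill implicit hydrogens from standard valence (C 4, N 3, O 2, S 2, halogen 1); for lowercase aromatic atoms, an aromatic c carries 1 H when it has two neighbours and 0 H with three, and aromatic n carries 0 H:
  atom 1: O, bond orders sum to 2 (valence 2) → 0 H
  atom 2: C, bond orders sum to 4 (valence 4) → 0 H
  atom 3: O, bond orders sum to 2 (valence 2) → 0 H
  atom 4: C, bond orders sum to 1 (valence 4) → 3 H
  atom 5: aromatic c, 3 neighbours → 0 H
  atom 6: aromatic c, 3 neighbours → 0 H
  atom 7: C, bond orders sum to 1 (valence 4) → 3 H
  atom 8: aromatic c, 3 neighbours → 0 H
  atom 9: Cl (halogen, monovalent) → 0 H
  atom 10: aromatic c, 3 neighbours → 0 H
  atom 11: O, bond orders sum to 1 (valence 2) → 1 H
  atom 12: aromatic c, 2 neighbours → 1 H
  atom 13: aromatic c, 3 neighbours → 0 H
  atom 14: C, bond orders sum to 1 (valence 4) → 3 H
Total hydrogens: 11.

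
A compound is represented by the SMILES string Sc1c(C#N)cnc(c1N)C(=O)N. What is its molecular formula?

Walk through each heavy atom and fill implicit hydrogens from standard valence (C 4, N 3, O 2, S 2, halogen 1); for lowercase aromatic atoms, an aromatic c carries 1 H when it has two neighbours and 0 H with three, and aromatic n carries 0 H:
  atom 1: S, bond orders sum to 1 (valence 2) → 1 H
  atom 2: aromatic c, 3 neighbours → 0 H
  atom 3: aromatic c, 3 neighbours → 0 H
  atom 4: C, bond orders sum to 4 (valence 4) → 0 H
  atom 5: N, bond orders sum to 3 (valence 3) → 0 H
  atom 6: aromatic c, 2 neighbours → 1 H
  atom 7: aromatic n, 2 neighbours → 0 H
  atom 8: aromatic c, 3 neighbours → 0 H
  atom 9: aromatic c, 3 neighbours → 0 H
  atom 10: N, bond orders sum to 1 (valence 3) → 2 H
  atom 11: C, bond orders sum to 4 (valence 4) → 0 H
  atom 12: O, bond orders sum to 2 (valence 2) → 0 H
  atom 13: N, bond orders sum to 1 (valence 3) → 2 H
Totals → C:7, H:6, N:4, O:1, S:1.

C7H6N4OS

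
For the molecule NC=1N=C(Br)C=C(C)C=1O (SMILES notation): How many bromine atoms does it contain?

1

Scan the SMILES for Br atoms (remember two-letter symbols like Cl and Br are single atoms).
Bromine count: 1.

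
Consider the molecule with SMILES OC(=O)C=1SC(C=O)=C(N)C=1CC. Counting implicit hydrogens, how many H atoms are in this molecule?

Walk through each heavy atom and fill implicit hydrogens from standard valence (C 4, N 3, O 2, S 2, halogen 1):
  atom 1: O, bond orders sum to 1 (valence 2) → 1 H
  atom 2: C, bond orders sum to 4 (valence 4) → 0 H
  atom 3: O, bond orders sum to 2 (valence 2) → 0 H
  atom 4: C, bond orders sum to 4 (valence 4) → 0 H
  atom 5: S, bond orders sum to 2 (valence 2) → 0 H
  atom 6: C, bond orders sum to 4 (valence 4) → 0 H
  atom 7: C, bond orders sum to 3 (valence 4) → 1 H
  atom 8: O, bond orders sum to 2 (valence 2) → 0 H
  atom 9: C, bond orders sum to 4 (valence 4) → 0 H
  atom 10: N, bond orders sum to 1 (valence 3) → 2 H
  atom 11: C, bond orders sum to 4 (valence 4) → 0 H
  atom 12: C, bond orders sum to 2 (valence 4) → 2 H
  atom 13: C, bond orders sum to 1 (valence 4) → 3 H
Total hydrogens: 9.

9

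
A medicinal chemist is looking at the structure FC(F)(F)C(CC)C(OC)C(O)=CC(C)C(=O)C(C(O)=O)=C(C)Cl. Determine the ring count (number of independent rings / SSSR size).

In SMILES, each pair of matching ring-closure digits denotes one ring-closing bond; the number of such bonds equals the number of independent rings.
Ring-closure bonds here: 0.

0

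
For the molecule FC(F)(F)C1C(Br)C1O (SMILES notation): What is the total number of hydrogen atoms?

4

Walk through each heavy atom and fill implicit hydrogens from standard valence (C 4, N 3, O 2, S 2, halogen 1):
  atom 1: F (halogen, monovalent) → 0 H
  atom 2: C, bond orders sum to 4 (valence 4) → 0 H
  atom 3: F (halogen, monovalent) → 0 H
  atom 4: F (halogen, monovalent) → 0 H
  atom 5: C, bond orders sum to 3 (valence 4) → 1 H
  atom 6: C, bond orders sum to 3 (valence 4) → 1 H
  atom 7: Br (halogen, monovalent) → 0 H
  atom 8: C, bond orders sum to 3 (valence 4) → 1 H
  atom 9: O, bond orders sum to 1 (valence 2) → 1 H
Total hydrogens: 4.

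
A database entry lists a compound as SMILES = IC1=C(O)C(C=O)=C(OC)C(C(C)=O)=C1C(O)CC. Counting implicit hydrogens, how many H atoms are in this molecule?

Walk through each heavy atom and fill implicit hydrogens from standard valence (C 4, N 3, O 2, S 2, halogen 1):
  atom 1: I (halogen, monovalent) → 0 H
  atom 2: C, bond orders sum to 4 (valence 4) → 0 H
  atom 3: C, bond orders sum to 4 (valence 4) → 0 H
  atom 4: O, bond orders sum to 1 (valence 2) → 1 H
  atom 5: C, bond orders sum to 4 (valence 4) → 0 H
  atom 6: C, bond orders sum to 3 (valence 4) → 1 H
  atom 7: O, bond orders sum to 2 (valence 2) → 0 H
  atom 8: C, bond orders sum to 4 (valence 4) → 0 H
  atom 9: O, bond orders sum to 2 (valence 2) → 0 H
  atom 10: C, bond orders sum to 1 (valence 4) → 3 H
  atom 11: C, bond orders sum to 4 (valence 4) → 0 H
  atom 12: C, bond orders sum to 4 (valence 4) → 0 H
  atom 13: C, bond orders sum to 1 (valence 4) → 3 H
  atom 14: O, bond orders sum to 2 (valence 2) → 0 H
  atom 15: C, bond orders sum to 4 (valence 4) → 0 H
  atom 16: C, bond orders sum to 3 (valence 4) → 1 H
  atom 17: O, bond orders sum to 1 (valence 2) → 1 H
  atom 18: C, bond orders sum to 2 (valence 4) → 2 H
  atom 19: C, bond orders sum to 1 (valence 4) → 3 H
Total hydrogens: 15.

15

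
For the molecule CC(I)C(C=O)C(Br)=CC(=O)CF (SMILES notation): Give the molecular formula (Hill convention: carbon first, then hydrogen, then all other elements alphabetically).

Walk through each heavy atom and fill implicit hydrogens from standard valence (C 4, N 3, O 2, S 2, halogen 1):
  atom 1: C, bond orders sum to 1 (valence 4) → 3 H
  atom 2: C, bond orders sum to 3 (valence 4) → 1 H
  atom 3: I (halogen, monovalent) → 0 H
  atom 4: C, bond orders sum to 3 (valence 4) → 1 H
  atom 5: C, bond orders sum to 3 (valence 4) → 1 H
  atom 6: O, bond orders sum to 2 (valence 2) → 0 H
  atom 7: C, bond orders sum to 4 (valence 4) → 0 H
  atom 8: Br (halogen, monovalent) → 0 H
  atom 9: C, bond orders sum to 3 (valence 4) → 1 H
  atom 10: C, bond orders sum to 4 (valence 4) → 0 H
  atom 11: O, bond orders sum to 2 (valence 2) → 0 H
  atom 12: C, bond orders sum to 2 (valence 4) → 2 H
  atom 13: F (halogen, monovalent) → 0 H
Totals → C:8, H:9, Br:1, F:1, I:1, O:2.

C8H9BrFIO2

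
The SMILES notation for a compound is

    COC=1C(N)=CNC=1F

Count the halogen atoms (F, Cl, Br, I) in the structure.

Halogen atoms appear at heavy-atom position 9 (1×F).
Other groups present: 1 ether, 1 primary amine.
Halogen count: 1.

1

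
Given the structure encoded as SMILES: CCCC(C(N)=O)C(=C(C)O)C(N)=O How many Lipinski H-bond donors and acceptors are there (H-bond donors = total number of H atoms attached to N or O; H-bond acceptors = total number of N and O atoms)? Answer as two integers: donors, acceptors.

5, 5

Donors: find every N or O and count the H atoms it carries.
  atom 6 (N): bond orders sum to 1 → 2 H
  atom 7 (O): bond orders sum to 2 → 0 H
  atom 11 (O): bond orders sum to 1 → 1 H
  atom 13 (N): bond orders sum to 1 → 2 H
  atom 14 (O): bond orders sum to 2 → 0 H
Lipinski HBD = 5.
Acceptors: N atoms = 2, O atoms = 3 → HBA = 5.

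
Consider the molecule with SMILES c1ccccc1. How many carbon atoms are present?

6

Count every carbon token in the SMILES (each C, including those in ring-closure positions and inside branches).
Carbon count: 6.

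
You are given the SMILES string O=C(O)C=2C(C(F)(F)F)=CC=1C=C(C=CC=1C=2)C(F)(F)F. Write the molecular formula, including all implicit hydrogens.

C13H6F6O2

Walk through each heavy atom and fill implicit hydrogens from standard valence (C 4, N 3, O 2, S 2, halogen 1):
  atom 1: O, bond orders sum to 2 (valence 2) → 0 H
  atom 2: C, bond orders sum to 4 (valence 4) → 0 H
  atom 3: O, bond orders sum to 1 (valence 2) → 1 H
  atom 4: C, bond orders sum to 4 (valence 4) → 0 H
  atom 5: C, bond orders sum to 4 (valence 4) → 0 H
  atom 6: C, bond orders sum to 4 (valence 4) → 0 H
  atom 7: F (halogen, monovalent) → 0 H
  atom 8: F (halogen, monovalent) → 0 H
  atom 9: F (halogen, monovalent) → 0 H
  atom 10: C, bond orders sum to 3 (valence 4) → 1 H
  atom 11: C, bond orders sum to 4 (valence 4) → 0 H
  atom 12: C, bond orders sum to 3 (valence 4) → 1 H
  atom 13: C, bond orders sum to 4 (valence 4) → 0 H
  atom 14: C, bond orders sum to 3 (valence 4) → 1 H
  atom 15: C, bond orders sum to 3 (valence 4) → 1 H
  atom 16: C, bond orders sum to 4 (valence 4) → 0 H
  atom 17: C, bond orders sum to 3 (valence 4) → 1 H
  atom 18: C, bond orders sum to 4 (valence 4) → 0 H
  atom 19: F (halogen, monovalent) → 0 H
  atom 20: F (halogen, monovalent) → 0 H
  atom 21: F (halogen, monovalent) → 0 H
Totals → C:13, H:6, F:6, O:2.
In Hill order: C13H6F6O2.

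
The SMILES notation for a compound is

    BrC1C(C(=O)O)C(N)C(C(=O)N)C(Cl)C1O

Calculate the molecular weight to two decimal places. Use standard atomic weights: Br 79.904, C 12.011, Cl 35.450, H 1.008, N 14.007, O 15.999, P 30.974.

315.55 g/mol

First, the molecular formula is C8H12BrClN2O4 (counting implicit H from valence).
  Br: 1 × 79.904 = 79.904
  C: 8 × 12.011 = 96.088
  Cl: 1 × 35.450 = 35.450
  H: 12 × 1.008 = 12.096
  N: 2 × 14.007 = 28.014
  O: 4 × 15.999 = 63.996
Sum: 1×79.904 + 8×12.011 + 1×35.450 + 12×1.008 + 2×14.007 + 4×15.999 = 315.548 → 315.55 g/mol.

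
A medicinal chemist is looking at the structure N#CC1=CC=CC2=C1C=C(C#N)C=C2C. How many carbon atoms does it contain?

Count every carbon token in the SMILES (each C, including those in ring-closure positions and inside branches).
Carbon count: 13.

13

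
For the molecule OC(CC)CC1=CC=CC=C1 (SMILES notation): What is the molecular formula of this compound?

Walk through each heavy atom and fill implicit hydrogens from standard valence (C 4, N 3, O 2, S 2, halogen 1):
  atom 1: O, bond orders sum to 1 (valence 2) → 1 H
  atom 2: C, bond orders sum to 3 (valence 4) → 1 H
  atom 3: C, bond orders sum to 2 (valence 4) → 2 H
  atom 4: C, bond orders sum to 1 (valence 4) → 3 H
  atom 5: C, bond orders sum to 2 (valence 4) → 2 H
  atom 6: C, bond orders sum to 4 (valence 4) → 0 H
  atom 7: C, bond orders sum to 3 (valence 4) → 1 H
  atom 8: C, bond orders sum to 3 (valence 4) → 1 H
  atom 9: C, bond orders sum to 3 (valence 4) → 1 H
  atom 10: C, bond orders sum to 3 (valence 4) → 1 H
  atom 11: C, bond orders sum to 3 (valence 4) → 1 H
Totals → C:10, H:14, O:1.

C10H14O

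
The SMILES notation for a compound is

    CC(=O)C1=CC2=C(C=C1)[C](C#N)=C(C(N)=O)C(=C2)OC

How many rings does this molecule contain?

In SMILES, each pair of matching ring-closure digits denotes one ring-closing bond; the number of such bonds equals the number of independent rings.
Ring-closure bonds here: 2.

2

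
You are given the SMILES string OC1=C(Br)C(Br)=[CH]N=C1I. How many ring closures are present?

In SMILES, each pair of matching ring-closure digits denotes one ring-closing bond; the number of such bonds equals the number of independent rings.
Ring-closure bonds here: 1.

1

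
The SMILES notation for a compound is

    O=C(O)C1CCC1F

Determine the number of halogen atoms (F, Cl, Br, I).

Halogen atoms appear at heavy-atom position 8 (1×F).
Other groups present: 1 carboxylic acid.
Halogen count: 1.

1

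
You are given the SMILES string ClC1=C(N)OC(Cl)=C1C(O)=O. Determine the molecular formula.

C5H3Cl2NO3

Walk through each heavy atom and fill implicit hydrogens from standard valence (C 4, N 3, O 2, S 2, halogen 1):
  atom 1: Cl (halogen, monovalent) → 0 H
  atom 2: C, bond orders sum to 4 (valence 4) → 0 H
  atom 3: C, bond orders sum to 4 (valence 4) → 0 H
  atom 4: N, bond orders sum to 1 (valence 3) → 2 H
  atom 5: O, bond orders sum to 2 (valence 2) → 0 H
  atom 6: C, bond orders sum to 4 (valence 4) → 0 H
  atom 7: Cl (halogen, monovalent) → 0 H
  atom 8: C, bond orders sum to 4 (valence 4) → 0 H
  atom 9: C, bond orders sum to 4 (valence 4) → 0 H
  atom 10: O, bond orders sum to 1 (valence 2) → 1 H
  atom 11: O, bond orders sum to 2 (valence 2) → 0 H
Totals → C:5, H:3, Cl:2, N:1, O:3.
In Hill order: C5H3Cl2NO3.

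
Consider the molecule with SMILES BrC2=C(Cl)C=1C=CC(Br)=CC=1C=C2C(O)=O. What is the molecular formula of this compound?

Walk through each heavy atom and fill implicit hydrogens from standard valence (C 4, N 3, O 2, S 2, halogen 1):
  atom 1: Br (halogen, monovalent) → 0 H
  atom 2: C, bond orders sum to 4 (valence 4) → 0 H
  atom 3: C, bond orders sum to 4 (valence 4) → 0 H
  atom 4: Cl (halogen, monovalent) → 0 H
  atom 5: C, bond orders sum to 4 (valence 4) → 0 H
  atom 6: C, bond orders sum to 3 (valence 4) → 1 H
  atom 7: C, bond orders sum to 3 (valence 4) → 1 H
  atom 8: C, bond orders sum to 4 (valence 4) → 0 H
  atom 9: Br (halogen, monovalent) → 0 H
  atom 10: C, bond orders sum to 3 (valence 4) → 1 H
  atom 11: C, bond orders sum to 4 (valence 4) → 0 H
  atom 12: C, bond orders sum to 3 (valence 4) → 1 H
  atom 13: C, bond orders sum to 4 (valence 4) → 0 H
  atom 14: C, bond orders sum to 4 (valence 4) → 0 H
  atom 15: O, bond orders sum to 1 (valence 2) → 1 H
  atom 16: O, bond orders sum to 2 (valence 2) → 0 H
Totals → C:11, H:5, Br:2, Cl:1, O:2.

C11H5Br2ClO2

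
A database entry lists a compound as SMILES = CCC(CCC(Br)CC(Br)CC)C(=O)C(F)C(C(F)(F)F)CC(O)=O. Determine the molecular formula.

Walk through each heavy atom and fill implicit hydrogens from standard valence (C 4, N 3, O 2, S 2, halogen 1):
  atom 1: C, bond orders sum to 1 (valence 4) → 3 H
  atom 2: C, bond orders sum to 2 (valence 4) → 2 H
  atom 3: C, bond orders sum to 3 (valence 4) → 1 H
  atom 4: C, bond orders sum to 2 (valence 4) → 2 H
  atom 5: C, bond orders sum to 2 (valence 4) → 2 H
  atom 6: C, bond orders sum to 3 (valence 4) → 1 H
  atom 7: Br (halogen, monovalent) → 0 H
  atom 8: C, bond orders sum to 2 (valence 4) → 2 H
  atom 9: C, bond orders sum to 3 (valence 4) → 1 H
  atom 10: Br (halogen, monovalent) → 0 H
  atom 11: C, bond orders sum to 2 (valence 4) → 2 H
  atom 12: C, bond orders sum to 1 (valence 4) → 3 H
  atom 13: C, bond orders sum to 4 (valence 4) → 0 H
  atom 14: O, bond orders sum to 2 (valence 2) → 0 H
  atom 15: C, bond orders sum to 3 (valence 4) → 1 H
  atom 16: F (halogen, monovalent) → 0 H
  atom 17: C, bond orders sum to 3 (valence 4) → 1 H
  atom 18: C, bond orders sum to 4 (valence 4) → 0 H
  atom 19: F (halogen, monovalent) → 0 H
  atom 20: F (halogen, monovalent) → 0 H
  atom 21: F (halogen, monovalent) → 0 H
  atom 22: C, bond orders sum to 2 (valence 4) → 2 H
  atom 23: C, bond orders sum to 4 (valence 4) → 0 H
  atom 24: O, bond orders sum to 1 (valence 2) → 1 H
  atom 25: O, bond orders sum to 2 (valence 2) → 0 H
Totals → C:16, H:24, Br:2, F:4, O:3.

C16H24Br2F4O3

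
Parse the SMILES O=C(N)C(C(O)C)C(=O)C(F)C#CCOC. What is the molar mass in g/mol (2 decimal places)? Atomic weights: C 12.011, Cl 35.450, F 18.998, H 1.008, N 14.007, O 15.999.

231.22 g/mol

First, the molecular formula is C10H14FNO4 (counting implicit H from valence).
  C: 10 × 12.011 = 120.110
  F: 1 × 18.998 = 18.998
  H: 14 × 1.008 = 14.112
  N: 1 × 14.007 = 14.007
  O: 4 × 15.999 = 63.996
Sum: 10×12.011 + 1×18.998 + 14×1.008 + 1×14.007 + 4×15.999 = 231.223 → 231.22 g/mol.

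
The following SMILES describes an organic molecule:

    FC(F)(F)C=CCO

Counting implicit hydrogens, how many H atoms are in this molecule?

Walk through each heavy atom and fill implicit hydrogens from standard valence (C 4, N 3, O 2, S 2, halogen 1):
  atom 1: F (halogen, monovalent) → 0 H
  atom 2: C, bond orders sum to 4 (valence 4) → 0 H
  atom 3: F (halogen, monovalent) → 0 H
  atom 4: F (halogen, monovalent) → 0 H
  atom 5: C, bond orders sum to 3 (valence 4) → 1 H
  atom 6: C, bond orders sum to 3 (valence 4) → 1 H
  atom 7: C, bond orders sum to 2 (valence 4) → 2 H
  atom 8: O, bond orders sum to 1 (valence 2) → 1 H
Total hydrogens: 5.

5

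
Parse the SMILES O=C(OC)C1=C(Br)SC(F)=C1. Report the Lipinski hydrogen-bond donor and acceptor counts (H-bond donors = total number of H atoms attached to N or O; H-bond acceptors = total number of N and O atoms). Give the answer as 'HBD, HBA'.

Donors: find every N or O and count the H atoms it carries.
  atom 1 (O): bond orders sum to 2 → 0 H
  atom 3 (O): bond orders sum to 2 → 0 H
Lipinski HBD = 0.
Acceptors: N atoms = 0, O atoms = 2 → HBA = 2.

0, 2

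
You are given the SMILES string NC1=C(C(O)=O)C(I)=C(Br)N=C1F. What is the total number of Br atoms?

1

Scan the SMILES for Br atoms (remember two-letter symbols like Cl and Br are single atoms).
Bromine count: 1.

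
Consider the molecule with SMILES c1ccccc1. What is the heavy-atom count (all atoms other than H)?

6

Every atom symbol written in the SMILES (organic subset) is one heavy atom; implicit H are not written.
Heavy atoms by element → C:6.
Total: 6.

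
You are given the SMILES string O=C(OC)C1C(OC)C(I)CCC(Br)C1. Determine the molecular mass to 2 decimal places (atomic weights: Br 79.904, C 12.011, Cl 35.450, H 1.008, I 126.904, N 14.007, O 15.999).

391.04 g/mol

First, the molecular formula is C10H16BrIO3 (counting implicit H from valence).
  Br: 1 × 79.904 = 79.904
  C: 10 × 12.011 = 120.110
  H: 16 × 1.008 = 16.128
  I: 1 × 126.904 = 126.904
  O: 3 × 15.999 = 47.997
Sum: 1×79.904 + 10×12.011 + 16×1.008 + 1×126.904 + 3×15.999 = 391.043 → 391.04 g/mol.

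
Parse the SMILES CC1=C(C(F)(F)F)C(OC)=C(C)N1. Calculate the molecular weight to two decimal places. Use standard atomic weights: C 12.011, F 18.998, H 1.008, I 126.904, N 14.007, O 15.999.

First, the molecular formula is C8H10F3NO (counting implicit H from valence).
  C: 8 × 12.011 = 96.088
  F: 3 × 18.998 = 56.994
  H: 10 × 1.008 = 10.080
  N: 1 × 14.007 = 14.007
  O: 1 × 15.999 = 15.999
Sum: 8×12.011 + 3×18.998 + 10×1.008 + 1×14.007 + 1×15.999 = 193.168 → 193.17 g/mol.

193.17 g/mol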